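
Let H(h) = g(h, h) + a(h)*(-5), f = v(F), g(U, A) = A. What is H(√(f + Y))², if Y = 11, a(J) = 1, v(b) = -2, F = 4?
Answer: 4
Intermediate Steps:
f = -2
H(h) = -5 + h (H(h) = h + 1*(-5) = h - 5 = -5 + h)
H(√(f + Y))² = (-5 + √(-2 + 11))² = (-5 + √9)² = (-5 + 3)² = (-2)² = 4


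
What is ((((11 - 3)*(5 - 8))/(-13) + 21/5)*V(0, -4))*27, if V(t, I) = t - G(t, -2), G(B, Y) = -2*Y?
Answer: -42444/65 ≈ -652.98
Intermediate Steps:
V(t, I) = -4 + t (V(t, I) = t - (-2)*(-2) = t - 1*4 = t - 4 = -4 + t)
((((11 - 3)*(5 - 8))/(-13) + 21/5)*V(0, -4))*27 = ((((11 - 3)*(5 - 8))/(-13) + 21/5)*(-4 + 0))*27 = (((8*(-3))*(-1/13) + 21*(1/5))*(-4))*27 = ((-24*(-1/13) + 21/5)*(-4))*27 = ((24/13 + 21/5)*(-4))*27 = ((393/65)*(-4))*27 = -1572/65*27 = -42444/65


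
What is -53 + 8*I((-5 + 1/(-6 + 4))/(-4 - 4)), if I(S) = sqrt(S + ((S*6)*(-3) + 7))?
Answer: -53 + 10*I*sqrt(3) ≈ -53.0 + 17.32*I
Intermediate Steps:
I(S) = sqrt(7 - 17*S) (I(S) = sqrt(S + ((6*S)*(-3) + 7)) = sqrt(S + (-18*S + 7)) = sqrt(S + (7 - 18*S)) = sqrt(7 - 17*S))
-53 + 8*I((-5 + 1/(-6 + 4))/(-4 - 4)) = -53 + 8*sqrt(7 - 17*(-5 + 1/(-6 + 4))/(-4 - 4)) = -53 + 8*sqrt(7 - 17*(-5 + 1/(-2))/(-8)) = -53 + 8*sqrt(7 - 17*(-5 - 1/2)*(-1)/8) = -53 + 8*sqrt(7 - (-187)*(-1)/(2*8)) = -53 + 8*sqrt(7 - 17*11/16) = -53 + 8*sqrt(7 - 187/16) = -53 + 8*sqrt(-75/16) = -53 + 8*(5*I*sqrt(3)/4) = -53 + 10*I*sqrt(3)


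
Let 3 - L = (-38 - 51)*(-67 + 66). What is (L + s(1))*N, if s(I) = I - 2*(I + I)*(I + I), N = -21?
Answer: 1953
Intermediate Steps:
L = -86 (L = 3 - (-38 - 51)*(-67 + 66) = 3 - (-89)*(-1) = 3 - 1*89 = 3 - 89 = -86)
s(I) = I - 8*I² (s(I) = I - 2*2*I*2*I = I - 8*I²)
(L + s(1))*N = (-86 + 1*(1 - 8*1))*(-21) = (-86 + 1*(1 - 8))*(-21) = (-86 + 1*(-7))*(-21) = (-86 - 7)*(-21) = -93*(-21) = 1953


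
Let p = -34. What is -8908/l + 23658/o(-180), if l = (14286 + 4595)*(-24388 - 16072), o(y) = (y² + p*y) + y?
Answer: 1771890719/2871460242 ≈ 0.61707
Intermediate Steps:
o(y) = y² - 33*y (o(y) = (y² - 34*y) + y = y² - 33*y)
l = -763925260 (l = 18881*(-40460) = -763925260)
-8908/l + 23658/o(-180) = -8908/(-763925260) + 23658/((-180*(-33 - 180))) = -8908*(-1/763925260) + 23658/((-180*(-213))) = 131/11234195 + 23658/38340 = 131/11234195 + 23658*(1/38340) = 131/11234195 + 3943/6390 = 1771890719/2871460242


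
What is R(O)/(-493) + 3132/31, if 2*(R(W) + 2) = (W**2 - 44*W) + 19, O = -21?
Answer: 1522686/15283 ≈ 99.633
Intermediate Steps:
R(W) = 15/2 + W**2/2 - 22*W (R(W) = -2 + ((W**2 - 44*W) + 19)/2 = -2 + (19 + W**2 - 44*W)/2 = -2 + (19/2 + W**2/2 - 22*W) = 15/2 + W**2/2 - 22*W)
R(O)/(-493) + 3132/31 = (15/2 + (1/2)*(-21)**2 - 22*(-21))/(-493) + 3132/31 = (15/2 + (1/2)*441 + 462)*(-1/493) + 3132*(1/31) = (15/2 + 441/2 + 462)*(-1/493) + 3132/31 = 690*(-1/493) + 3132/31 = -690/493 + 3132/31 = 1522686/15283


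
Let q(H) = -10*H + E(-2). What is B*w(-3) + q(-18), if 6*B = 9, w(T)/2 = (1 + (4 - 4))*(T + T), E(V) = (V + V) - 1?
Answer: 157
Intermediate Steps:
E(V) = -1 + 2*V (E(V) = 2*V - 1 = -1 + 2*V)
q(H) = -5 - 10*H (q(H) = -10*H + (-1 + 2*(-2)) = -10*H + (-1 - 4) = -10*H - 5 = -5 - 10*H)
w(T) = 4*T (w(T) = 2*((1 + (4 - 4))*(T + T)) = 2*((1 + 0)*(2*T)) = 2*(1*(2*T)) = 2*(2*T) = 4*T)
B = 3/2 (B = (⅙)*9 = 3/2 ≈ 1.5000)
B*w(-3) + q(-18) = 3*(4*(-3))/2 + (-5 - 10*(-18)) = (3/2)*(-12) + (-5 + 180) = -18 + 175 = 157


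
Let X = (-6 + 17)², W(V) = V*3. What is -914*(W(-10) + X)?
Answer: -83174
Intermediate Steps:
W(V) = 3*V
X = 121 (X = 11² = 121)
-914*(W(-10) + X) = -914*(3*(-10) + 121) = -914*(-30 + 121) = -914*91 = -83174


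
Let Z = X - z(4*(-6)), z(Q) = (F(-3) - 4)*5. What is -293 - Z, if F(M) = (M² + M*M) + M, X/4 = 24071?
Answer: -96522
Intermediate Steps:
X = 96284 (X = 4*24071 = 96284)
F(M) = M + 2*M² (F(M) = (M² + M²) + M = 2*M² + M = M + 2*M²)
z(Q) = 55 (z(Q) = (-3*(1 + 2*(-3)) - 4)*5 = (-3*(1 - 6) - 4)*5 = (-3*(-5) - 4)*5 = (15 - 4)*5 = 11*5 = 55)
Z = 96229 (Z = 96284 - 1*55 = 96284 - 55 = 96229)
-293 - Z = -293 - 1*96229 = -293 - 96229 = -96522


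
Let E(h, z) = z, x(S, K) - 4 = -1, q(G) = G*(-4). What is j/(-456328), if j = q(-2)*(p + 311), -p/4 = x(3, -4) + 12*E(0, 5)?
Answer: -59/57041 ≈ -0.0010343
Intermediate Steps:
q(G) = -4*G
x(S, K) = 3 (x(S, K) = 4 - 1 = 3)
p = -252 (p = -4*(3 + 12*5) = -4*(3 + 60) = -4*63 = -252)
j = 472 (j = (-4*(-2))*(-252 + 311) = 8*59 = 472)
j/(-456328) = 472/(-456328) = 472*(-1/456328) = -59/57041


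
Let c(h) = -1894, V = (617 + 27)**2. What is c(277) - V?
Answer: -416630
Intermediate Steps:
V = 414736 (V = 644**2 = 414736)
c(277) - V = -1894 - 1*414736 = -1894 - 414736 = -416630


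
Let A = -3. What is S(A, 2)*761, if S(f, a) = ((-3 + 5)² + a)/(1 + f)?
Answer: -2283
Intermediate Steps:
S(f, a) = (4 + a)/(1 + f) (S(f, a) = (2² + a)/(1 + f) = (4 + a)/(1 + f))
S(A, 2)*761 = ((4 + 2)/(1 - 3))*761 = (6/(-2))*761 = -½*6*761 = -3*761 = -2283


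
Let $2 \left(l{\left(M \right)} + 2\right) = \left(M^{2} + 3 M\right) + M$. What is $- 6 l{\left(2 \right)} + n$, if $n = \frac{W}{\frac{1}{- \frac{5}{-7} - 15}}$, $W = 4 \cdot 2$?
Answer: $- \frac{968}{7} \approx -138.29$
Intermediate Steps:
$l{\left(M \right)} = -2 + \frac{M^{2}}{2} + 2 M$ ($l{\left(M \right)} = -2 + \frac{\left(M^{2} + 3 M\right) + M}{2} = -2 + \frac{M^{2} + 4 M}{2} = -2 + \left(\frac{M^{2}}{2} + 2 M\right) = -2 + \frac{M^{2}}{2} + 2 M$)
$W = 8$
$n = - \frac{800}{7}$ ($n = \frac{8}{\frac{1}{- \frac{5}{-7} - 15}} = \frac{8}{\frac{1}{\left(-5\right) \left(- \frac{1}{7}\right) - 15}} = \frac{8}{\frac{1}{\frac{5}{7} - 15}} = \frac{8}{\frac{1}{- \frac{100}{7}}} = \frac{8}{- \frac{7}{100}} = 8 \left(- \frac{100}{7}\right) = - \frac{800}{7} \approx -114.29$)
$- 6 l{\left(2 \right)} + n = - 6 \left(-2 + \frac{2^{2}}{2} + 2 \cdot 2\right) - \frac{800}{7} = - 6 \left(-2 + \frac{1}{2} \cdot 4 + 4\right) - \frac{800}{7} = - 6 \left(-2 + 2 + 4\right) - \frac{800}{7} = \left(-6\right) 4 - \frac{800}{7} = -24 - \frac{800}{7} = - \frac{968}{7}$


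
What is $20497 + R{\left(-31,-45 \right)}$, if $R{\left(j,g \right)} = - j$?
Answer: $20528$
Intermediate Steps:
$20497 + R{\left(-31,-45 \right)} = 20497 - -31 = 20497 + 31 = 20528$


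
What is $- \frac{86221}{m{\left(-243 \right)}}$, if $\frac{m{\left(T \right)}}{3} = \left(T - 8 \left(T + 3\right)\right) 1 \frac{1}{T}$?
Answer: $\frac{2327967}{559} \approx 4164.5$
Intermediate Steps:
$m{\left(T \right)} = \frac{3 \left(-24 - 7 T\right)}{T}$ ($m{\left(T \right)} = 3 \left(T - 8 \left(T + 3\right)\right) 1 \frac{1}{T} = 3 \frac{T - 8 \left(3 + T\right)}{T} = 3 \frac{T - \left(24 + 8 T\right)}{T} = 3 \frac{-24 - 7 T}{T} = \frac{3 \left(-24 - 7 T\right)}{T}$)
$- \frac{86221}{m{\left(-243 \right)}} = - \frac{86221}{-21 - \frac{72}{-243}} = - \frac{86221}{-21 - - \frac{8}{27}} = - \frac{86221}{-21 + \frac{8}{27}} = - \frac{86221}{- \frac{559}{27}} = \left(-86221\right) \left(- \frac{27}{559}\right) = \frac{2327967}{559}$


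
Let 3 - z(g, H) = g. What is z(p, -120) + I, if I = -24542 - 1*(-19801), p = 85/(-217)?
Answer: -1028061/217 ≈ -4737.6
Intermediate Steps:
p = -85/217 (p = 85*(-1/217) = -85/217 ≈ -0.39171)
z(g, H) = 3 - g
I = -4741 (I = -24542 + 19801 = -4741)
z(p, -120) + I = (3 - 1*(-85/217)) - 4741 = (3 + 85/217) - 4741 = 736/217 - 4741 = -1028061/217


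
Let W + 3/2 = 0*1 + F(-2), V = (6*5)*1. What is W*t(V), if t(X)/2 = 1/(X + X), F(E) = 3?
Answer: 1/20 ≈ 0.050000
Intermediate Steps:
V = 30 (V = 30*1 = 30)
t(X) = 1/X (t(X) = 2/(X + X) = 2/((2*X)) = 2*(1/(2*X)) = 1/X)
W = 3/2 (W = -3/2 + (0*1 + 3) = -3/2 + (0 + 3) = -3/2 + 3 = 3/2 ≈ 1.5000)
W*t(V) = (3/2)/30 = (3/2)*(1/30) = 1/20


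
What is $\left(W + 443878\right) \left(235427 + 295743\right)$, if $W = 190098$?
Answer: $336749031920$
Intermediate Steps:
$\left(W + 443878\right) \left(235427 + 295743\right) = \left(190098 + 443878\right) \left(235427 + 295743\right) = 633976 \cdot 531170 = 336749031920$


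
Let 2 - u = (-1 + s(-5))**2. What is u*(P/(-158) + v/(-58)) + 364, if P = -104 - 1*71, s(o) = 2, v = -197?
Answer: 844243/2291 ≈ 368.50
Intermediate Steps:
u = 1 (u = 2 - (-1 + 2)**2 = 2 - 1*1**2 = 2 - 1*1 = 2 - 1 = 1)
P = -175 (P = -104 - 71 = -175)
u*(P/(-158) + v/(-58)) + 364 = 1*(-175/(-158) - 197/(-58)) + 364 = 1*(-175*(-1/158) - 197*(-1/58)) + 364 = 1*(175/158 + 197/58) + 364 = 1*(10319/2291) + 364 = 10319/2291 + 364 = 844243/2291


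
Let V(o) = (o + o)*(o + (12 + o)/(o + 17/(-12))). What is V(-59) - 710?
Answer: 4466148/725 ≈ 6160.2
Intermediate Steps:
V(o) = 2*o*(o + (12 + o)/(-17/12 + o)) (V(o) = (2*o)*(o + (12 + o)/(o + 17*(-1/12))) = (2*o)*(o + (12 + o)/(o - 17/12)) = (2*o)*(o + (12 + o)/(-17/12 + o)) = 2*o*(o + (12 + o)/(-17/12 + o)))
V(-59) - 710 = 2*(-59)*(144 - 5*(-59) + 12*(-59)²)/(-17 + 12*(-59)) - 710 = 2*(-59)*(144 + 295 + 12*3481)/(-17 - 708) - 710 = 2*(-59)*(144 + 295 + 41772)/(-725) - 710 = 2*(-59)*(-1/725)*42211 - 710 = 4980898/725 - 710 = 4466148/725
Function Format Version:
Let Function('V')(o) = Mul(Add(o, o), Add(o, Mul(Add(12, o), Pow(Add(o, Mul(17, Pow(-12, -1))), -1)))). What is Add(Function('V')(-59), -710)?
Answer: Rational(4466148, 725) ≈ 6160.2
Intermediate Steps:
Function('V')(o) = Mul(2, o, Add(o, Mul(Pow(Add(Rational(-17, 12), o), -1), Add(12, o)))) (Function('V')(o) = Mul(Mul(2, o), Add(o, Mul(Add(12, o), Pow(Add(o, Mul(17, Rational(-1, 12))), -1)))) = Mul(Mul(2, o), Add(o, Mul(Add(12, o), Pow(Add(o, Rational(-17, 12)), -1)))) = Mul(Mul(2, o), Add(o, Mul(Add(12, o), Pow(Add(Rational(-17, 12), o), -1)))) = Mul(Mul(2, o), Add(o, Mul(Pow(Add(Rational(-17, 12), o), -1), Add(12, o)))) = Mul(2, o, Add(o, Mul(Pow(Add(Rational(-17, 12), o), -1), Add(12, o)))))
Add(Function('V')(-59), -710) = Add(Mul(2, -59, Pow(Add(-17, Mul(12, -59)), -1), Add(144, Mul(-5, -59), Mul(12, Pow(-59, 2)))), -710) = Add(Mul(2, -59, Pow(Add(-17, -708), -1), Add(144, 295, Mul(12, 3481))), -710) = Add(Mul(2, -59, Pow(-725, -1), Add(144, 295, 41772)), -710) = Add(Mul(2, -59, Rational(-1, 725), 42211), -710) = Add(Rational(4980898, 725), -710) = Rational(4466148, 725)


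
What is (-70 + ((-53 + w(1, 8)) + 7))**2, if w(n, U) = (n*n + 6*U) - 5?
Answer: 5184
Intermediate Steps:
w(n, U) = -5 + n**2 + 6*U (w(n, U) = (n**2 + 6*U) - 5 = -5 + n**2 + 6*U)
(-70 + ((-53 + w(1, 8)) + 7))**2 = (-70 + ((-53 + (-5 + 1**2 + 6*8)) + 7))**2 = (-70 + ((-53 + (-5 + 1 + 48)) + 7))**2 = (-70 + ((-53 + 44) + 7))**2 = (-70 + (-9 + 7))**2 = (-70 - 2)**2 = (-72)**2 = 5184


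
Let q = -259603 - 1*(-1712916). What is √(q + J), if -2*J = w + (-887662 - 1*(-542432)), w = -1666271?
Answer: √9836254/2 ≈ 1568.1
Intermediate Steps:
J = 2011501/2 (J = -(-1666271 + (-887662 - 1*(-542432)))/2 = -(-1666271 + (-887662 + 542432))/2 = -(-1666271 - 345230)/2 = -½*(-2011501) = 2011501/2 ≈ 1.0058e+6)
q = 1453313 (q = -259603 + 1712916 = 1453313)
√(q + J) = √(1453313 + 2011501/2) = √(4918127/2) = √9836254/2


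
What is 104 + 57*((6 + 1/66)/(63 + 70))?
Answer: 16413/154 ≈ 106.58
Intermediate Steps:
104 + 57*((6 + 1/66)/(63 + 70)) = 104 + 57*((6 + 1/66)/133) = 104 + 57*((397/66)*(1/133)) = 104 + 57*(397/8778) = 104 + 397/154 = 16413/154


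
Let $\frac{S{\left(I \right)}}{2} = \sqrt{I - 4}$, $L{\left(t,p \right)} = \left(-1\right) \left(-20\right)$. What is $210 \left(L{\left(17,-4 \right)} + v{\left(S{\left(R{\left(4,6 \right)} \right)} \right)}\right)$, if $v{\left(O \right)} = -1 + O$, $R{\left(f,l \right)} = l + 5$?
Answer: $3990 + 420 \sqrt{7} \approx 5101.2$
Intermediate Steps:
$R{\left(f,l \right)} = 5 + l$
$L{\left(t,p \right)} = 20$
$S{\left(I \right)} = 2 \sqrt{-4 + I}$ ($S{\left(I \right)} = 2 \sqrt{I - 4} = 2 \sqrt{-4 + I}$)
$210 \left(L{\left(17,-4 \right)} + v{\left(S{\left(R{\left(4,6 \right)} \right)} \right)}\right) = 210 \left(20 - \left(1 - 2 \sqrt{-4 + \left(5 + 6\right)}\right)\right) = 210 \left(20 - \left(1 - 2 \sqrt{-4 + 11}\right)\right) = 210 \left(20 - \left(1 - 2 \sqrt{7}\right)\right) = 210 \left(19 + 2 \sqrt{7}\right) = 3990 + 420 \sqrt{7}$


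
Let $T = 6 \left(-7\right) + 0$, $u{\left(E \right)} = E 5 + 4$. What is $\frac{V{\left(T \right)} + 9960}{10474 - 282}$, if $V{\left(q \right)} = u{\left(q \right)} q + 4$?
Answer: $\frac{179}{98} \approx 1.8265$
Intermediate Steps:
$u{\left(E \right)} = 4 + 5 E$ ($u{\left(E \right)} = 5 E + 4 = 4 + 5 E$)
$T = -42$ ($T = -42 + 0 = -42$)
$V{\left(q \right)} = 4 + q \left(4 + 5 q\right)$ ($V{\left(q \right)} = \left(4 + 5 q\right) q + 4 = q \left(4 + 5 q\right) + 4 = 4 + q \left(4 + 5 q\right)$)
$\frac{V{\left(T \right)} + 9960}{10474 - 282} = \frac{\left(4 - 42 \left(4 + 5 \left(-42\right)\right)\right) + 9960}{10474 - 282} = \frac{\left(4 - 42 \left(4 - 210\right)\right) + 9960}{10192} = \left(\left(4 - -8652\right) + 9960\right) \frac{1}{10192} = \left(\left(4 + 8652\right) + 9960\right) \frac{1}{10192} = \left(8656 + 9960\right) \frac{1}{10192} = 18616 \cdot \frac{1}{10192} = \frac{179}{98}$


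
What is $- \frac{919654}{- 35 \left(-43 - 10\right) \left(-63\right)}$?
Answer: $\frac{919654}{116865} \approx 7.8694$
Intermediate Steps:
$- \frac{919654}{- 35 \left(-43 - 10\right) \left(-63\right)} = - \frac{919654}{\left(-35\right) \left(-53\right) \left(-63\right)} = - \frac{919654}{1855 \left(-63\right)} = - \frac{919654}{-116865} = \left(-919654\right) \left(- \frac{1}{116865}\right) = \frac{919654}{116865}$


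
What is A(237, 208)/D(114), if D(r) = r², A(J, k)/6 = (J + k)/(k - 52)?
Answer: 445/337896 ≈ 0.0013170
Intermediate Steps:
A(J, k) = 6*(J + k)/(-52 + k) (A(J, k) = 6*((J + k)/(k - 52)) = 6*((J + k)/(-52 + k)) = 6*(J + k)/(-52 + k))
A(237, 208)/D(114) = (6*(237 + 208)/(-52 + 208))/(114²) = (6*445/156)/12996 = (6*(1/156)*445)*(1/12996) = (445/26)*(1/12996) = 445/337896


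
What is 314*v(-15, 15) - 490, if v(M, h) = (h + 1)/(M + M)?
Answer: -9862/15 ≈ -657.47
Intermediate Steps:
v(M, h) = (1 + h)/(2*M) (v(M, h) = (1 + h)/((2*M)) = (1 + h)*(1/(2*M)) = (1 + h)/(2*M))
314*v(-15, 15) - 490 = 314*((½)*(1 + 15)/(-15)) - 490 = 314*((½)*(-1/15)*16) - 490 = 314*(-8/15) - 490 = -2512/15 - 490 = -9862/15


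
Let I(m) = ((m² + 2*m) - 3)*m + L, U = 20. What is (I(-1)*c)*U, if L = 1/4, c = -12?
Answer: -1020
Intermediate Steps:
L = ¼ ≈ 0.25000
I(m) = ¼ + m*(-3 + m² + 2*m) (I(m) = ((m² + 2*m) - 3)*m + ¼ = (-3 + m² + 2*m)*m + ¼ = m*(-3 + m² + 2*m) + ¼ = ¼ + m*(-3 + m² + 2*m))
(I(-1)*c)*U = ((¼ + (-1)³ - 3*(-1) + 2*(-1)²)*(-12))*20 = ((¼ - 1 + 3 + 2*1)*(-12))*20 = ((¼ - 1 + 3 + 2)*(-12))*20 = ((17/4)*(-12))*20 = -51*20 = -1020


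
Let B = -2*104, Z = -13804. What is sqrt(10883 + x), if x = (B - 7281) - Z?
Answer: sqrt(17198) ≈ 131.14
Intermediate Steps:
B = -208
x = 6315 (x = (-208 - 7281) - 1*(-13804) = -7489 + 13804 = 6315)
sqrt(10883 + x) = sqrt(10883 + 6315) = sqrt(17198)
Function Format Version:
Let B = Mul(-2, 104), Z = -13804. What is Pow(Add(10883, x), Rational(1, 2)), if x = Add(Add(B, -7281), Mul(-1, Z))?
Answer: Pow(17198, Rational(1, 2)) ≈ 131.14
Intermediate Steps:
B = -208
x = 6315 (x = Add(Add(-208, -7281), Mul(-1, -13804)) = Add(-7489, 13804) = 6315)
Pow(Add(10883, x), Rational(1, 2)) = Pow(Add(10883, 6315), Rational(1, 2)) = Pow(17198, Rational(1, 2))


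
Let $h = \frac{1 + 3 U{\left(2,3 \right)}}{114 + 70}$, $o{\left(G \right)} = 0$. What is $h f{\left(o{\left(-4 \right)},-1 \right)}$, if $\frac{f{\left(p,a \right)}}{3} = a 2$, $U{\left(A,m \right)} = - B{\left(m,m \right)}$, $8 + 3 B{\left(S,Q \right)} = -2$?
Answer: $- \frac{33}{92} \approx -0.3587$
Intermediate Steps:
$B{\left(S,Q \right)} = - \frac{10}{3}$ ($B{\left(S,Q \right)} = - \frac{8}{3} + \frac{1}{3} \left(-2\right) = - \frac{8}{3} - \frac{2}{3} = - \frac{10}{3}$)
$U{\left(A,m \right)} = \frac{10}{3}$ ($U{\left(A,m \right)} = \left(-1\right) \left(- \frac{10}{3}\right) = \frac{10}{3}$)
$f{\left(p,a \right)} = 6 a$ ($f{\left(p,a \right)} = 3 a 2 = 3 \cdot 2 a = 6 a$)
$h = \frac{11}{184}$ ($h = \frac{1 + 3 \cdot \frac{10}{3}}{114 + 70} = \frac{1 + 10}{184} = 11 \cdot \frac{1}{184} = \frac{11}{184} \approx 0.059783$)
$h f{\left(o{\left(-4 \right)},-1 \right)} = \frac{11 \cdot 6 \left(-1\right)}{184} = \frac{11}{184} \left(-6\right) = - \frac{33}{92}$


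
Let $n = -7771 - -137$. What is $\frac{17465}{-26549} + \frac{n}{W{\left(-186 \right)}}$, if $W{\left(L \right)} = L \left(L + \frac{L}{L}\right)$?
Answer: $- \frac{401822858}{456775545} \approx -0.87969$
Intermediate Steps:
$n = -7634$ ($n = -7771 + 137 = -7634$)
$W{\left(L \right)} = L \left(1 + L\right)$ ($W{\left(L \right)} = L \left(L + 1\right) = L \left(1 + L\right)$)
$\frac{17465}{-26549} + \frac{n}{W{\left(-186 \right)}} = \frac{17465}{-26549} - \frac{7634}{\left(-186\right) \left(1 - 186\right)} = 17465 \left(- \frac{1}{26549}\right) - \frac{7634}{\left(-186\right) \left(-185\right)} = - \frac{17465}{26549} - \frac{7634}{34410} = - \frac{17465}{26549} - \frac{3817}{17205} = - \frac{401822858}{456775545}$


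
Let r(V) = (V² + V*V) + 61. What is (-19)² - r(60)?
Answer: -6900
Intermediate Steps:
r(V) = 61 + 2*V² (r(V) = (V² + V²) + 61 = 2*V² + 61 = 61 + 2*V²)
(-19)² - r(60) = (-19)² - (61 + 2*60²) = 361 - (61 + 2*3600) = 361 - (61 + 7200) = 361 - 1*7261 = 361 - 7261 = -6900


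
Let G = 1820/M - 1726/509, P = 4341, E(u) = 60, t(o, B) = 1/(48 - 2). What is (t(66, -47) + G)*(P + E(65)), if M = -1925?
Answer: -24453333513/1287770 ≈ -18989.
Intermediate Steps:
t(o, B) = 1/46
G = -121398/27995 (G = 1820/(-1925) - 1726/509 = 1820*(-1/1925) - 1726*1/509 = -52/55 - 1726/509 = -121398/27995 ≈ -4.3364)
(t(66, -47) + G)*(P + E(65)) = (1/46 - 121398/27995)*(4341 + 60) = -5556313/1287770*4401 = -24453333513/1287770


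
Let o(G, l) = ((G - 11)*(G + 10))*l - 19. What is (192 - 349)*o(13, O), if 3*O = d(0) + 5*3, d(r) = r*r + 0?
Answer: -33127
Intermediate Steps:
d(r) = r**2 (d(r) = r**2 + 0 = r**2)
O = 5 (O = (0**2 + 5*3)/3 = (0 + 15)/3 = (1/3)*15 = 5)
o(G, l) = -19 + l*(-11 + G)*(10 + G) (o(G, l) = ((-11 + G)*(10 + G))*l - 19 = l*(-11 + G)*(10 + G) - 19 = -19 + l*(-11 + G)*(10 + G))
(192 - 349)*o(13, O) = (192 - 349)*(-19 - 110*5 + 5*13**2 - 1*13*5) = -157*(-19 - 550 + 5*169 - 65) = -157*(-19 - 550 + 845 - 65) = -157*211 = -33127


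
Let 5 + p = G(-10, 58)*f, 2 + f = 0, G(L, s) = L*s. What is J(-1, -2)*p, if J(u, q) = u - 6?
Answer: -8085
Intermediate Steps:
f = -2 (f = -2 + 0 = -2)
J(u, q) = -6 + u
p = 1155 (p = -5 - 10*58*(-2) = -5 - 580*(-2) = -5 + 1160 = 1155)
J(-1, -2)*p = (-6 - 1)*1155 = -7*1155 = -8085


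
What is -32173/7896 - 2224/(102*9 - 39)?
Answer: -5093419/771176 ≈ -6.6047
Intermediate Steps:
-32173/7896 - 2224/(102*9 - 39) = -32173*1/7896 - 2224/(918 - 39) = -32173/7896 - 2224/879 = -5093419/771176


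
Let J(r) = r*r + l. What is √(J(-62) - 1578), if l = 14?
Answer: 2*√570 ≈ 47.749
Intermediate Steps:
J(r) = 14 + r² (J(r) = r*r + 14 = r² + 14 = 14 + r²)
√(J(-62) - 1578) = √((14 + (-62)²) - 1578) = √((14 + 3844) - 1578) = √(3858 - 1578) = √2280 = 2*√570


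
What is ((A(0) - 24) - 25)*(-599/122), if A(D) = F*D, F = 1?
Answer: 29351/122 ≈ 240.58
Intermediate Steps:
A(D) = D (A(D) = 1*D = D)
((A(0) - 24) - 25)*(-599/122) = ((0 - 24) - 25)*(-599/122) = (-24 - 25)*(-599*1/122) = -49*(-599/122) = 29351/122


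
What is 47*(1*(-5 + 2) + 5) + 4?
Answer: 98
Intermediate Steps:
47*(1*(-5 + 2) + 5) + 4 = 47*(1*(-3) + 5) + 4 = 47*(-3 + 5) + 4 = 47*2 + 4 = 94 + 4 = 98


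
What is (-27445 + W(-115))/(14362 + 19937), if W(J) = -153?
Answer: -27598/34299 ≈ -0.80463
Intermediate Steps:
(-27445 + W(-115))/(14362 + 19937) = (-27445 - 153)/(14362 + 19937) = -27598/34299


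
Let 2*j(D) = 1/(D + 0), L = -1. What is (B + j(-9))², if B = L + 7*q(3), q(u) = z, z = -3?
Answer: 157609/324 ≈ 486.45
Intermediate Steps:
q(u) = -3
j(D) = 1/(2*D) (j(D) = 1/(2*(D + 0)) = 1/(2*D))
B = -22 (B = -1 + 7*(-3) = -1 - 21 = -22)
(B + j(-9))² = (-22 + (½)/(-9))² = (-22 + (½)*(-⅑))² = (-22 - 1/18)² = (-397/18)² = 157609/324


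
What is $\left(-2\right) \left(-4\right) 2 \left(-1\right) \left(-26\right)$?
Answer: $416$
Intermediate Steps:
$\left(-2\right) \left(-4\right) 2 \left(-1\right) \left(-26\right) = 8 \left(-2\right) \left(-26\right) = \left(-16\right) \left(-26\right) = 416$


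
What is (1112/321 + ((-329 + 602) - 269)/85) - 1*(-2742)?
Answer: 74911274/27285 ≈ 2745.5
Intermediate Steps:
(1112/321 + ((-329 + 602) - 269)/85) - 1*(-2742) = (1112*(1/321) + (273 - 269)*(1/85)) + 2742 = (1112/321 + 4*(1/85)) + 2742 = (1112/321 + 4/85) + 2742 = 95804/27285 + 2742 = 74911274/27285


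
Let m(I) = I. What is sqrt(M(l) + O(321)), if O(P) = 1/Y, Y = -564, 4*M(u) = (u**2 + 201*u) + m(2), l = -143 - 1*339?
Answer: 7*sqrt(54954327)/282 ≈ 184.01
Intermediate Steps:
l = -482 (l = -143 - 339 = -482)
M(u) = 1/2 + u**2/4 + 201*u/4 (M(u) = ((u**2 + 201*u) + 2)/4 = (2 + u**2 + 201*u)/4 = 1/2 + u**2/4 + 201*u/4)
O(P) = -1/564 (O(P) = 1/(-564) = -1/564)
sqrt(M(l) + O(321)) = sqrt((1/2 + (1/4)*(-482)**2 + (201/4)*(-482)) - 1/564) = sqrt((1/2 + (1/4)*232324 - 48441/2) - 1/564) = sqrt((1/2 + 58081 - 48441/2) - 1/564) = sqrt(33861 - 1/564) = sqrt(19097603/564) = 7*sqrt(54954327)/282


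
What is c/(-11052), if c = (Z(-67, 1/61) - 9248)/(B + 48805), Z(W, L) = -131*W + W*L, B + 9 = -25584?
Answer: 2057/1117777176 ≈ 1.8403e-6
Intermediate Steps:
B = -25593 (B = -9 - 25584 = -25593)
Z(W, L) = -131*W + L*W
c = -2057/101138 (c = (-67*(-131 + 1/61) - 9248)/(-25593 + 48805) = (-67*(-131 + 1/61) - 9248)/23212 = (-67*(-7990/61) - 9248)*(1/23212) = (535330/61 - 9248)*(1/23212) = -28798/61*1/23212 = -2057/101138 ≈ -0.020339)
c/(-11052) = -2057/101138/(-11052) = -2057/101138*(-1/11052) = 2057/1117777176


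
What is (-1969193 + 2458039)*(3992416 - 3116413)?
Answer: 428230562538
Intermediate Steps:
(-1969193 + 2458039)*(3992416 - 3116413) = 488846*876003 = 428230562538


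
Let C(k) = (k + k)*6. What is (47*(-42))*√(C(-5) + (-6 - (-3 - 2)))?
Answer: -1974*I*√61 ≈ -15417.0*I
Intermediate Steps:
C(k) = 12*k (C(k) = (2*k)*6 = 12*k)
(47*(-42))*√(C(-5) + (-6 - (-3 - 2))) = (47*(-42))*√(12*(-5) + (-6 - (-3 - 2))) = -1974*√(-60 + (-6 - 1*(-5))) = -1974*√(-60 + (-6 + 5)) = -1974*√(-60 - 1) = -1974*I*√61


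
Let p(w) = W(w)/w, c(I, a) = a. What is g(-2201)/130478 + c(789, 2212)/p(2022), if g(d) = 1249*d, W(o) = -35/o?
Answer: -168572493796477/652390 ≈ -2.5839e+8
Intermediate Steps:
p(w) = -35/w² (p(w) = (-35/w)/w = -35/w²)
g(-2201)/130478 + c(789, 2212)/p(2022) = (1249*(-2201))/130478 + 2212/((-35/2022²)) = -2749049*1/130478 + 2212/((-35*1/4088484)) = -2749049/130478 + 2212/(-35/4088484) = -2749049/130478 + 2212*(-4088484/35) = -2749049/130478 - 1291960944/5 = -168572493796477/652390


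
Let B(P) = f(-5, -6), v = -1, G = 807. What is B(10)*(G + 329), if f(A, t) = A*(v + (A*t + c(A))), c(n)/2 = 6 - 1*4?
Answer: -187440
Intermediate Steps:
c(n) = 4 (c(n) = 2*(6 - 1*4) = 2*(6 - 4) = 2*2 = 4)
f(A, t) = A*(3 + A*t) (f(A, t) = A*(-1 + (A*t + 4)) = A*(-1 + (4 + A*t)) = A*(3 + A*t))
B(P) = -165 (B(P) = -5*(3 - 5*(-6)) = -5*(3 + 30) = -5*33 = -165)
B(10)*(G + 329) = -165*(807 + 329) = -165*1136 = -187440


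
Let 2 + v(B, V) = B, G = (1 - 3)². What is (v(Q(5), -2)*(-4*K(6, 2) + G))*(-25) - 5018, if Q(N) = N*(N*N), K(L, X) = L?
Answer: 56482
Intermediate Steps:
Q(N) = N³ (Q(N) = N*N² = N³)
G = 4 (G = (-2)² = 4)
v(B, V) = -2 + B
(v(Q(5), -2)*(-4*K(6, 2) + G))*(-25) - 5018 = ((-2 + 5³)*(-4*6 + 4))*(-25) - 5018 = ((-2 + 125)*(-24 + 4))*(-25) - 5018 = (123*(-20))*(-25) - 5018 = -2460*(-25) - 5018 = 61500 - 5018 = 56482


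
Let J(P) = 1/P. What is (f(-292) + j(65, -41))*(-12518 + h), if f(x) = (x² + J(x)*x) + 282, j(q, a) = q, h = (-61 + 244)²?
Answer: 1795369252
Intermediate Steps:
h = 33489 (h = 183² = 33489)
f(x) = 283 + x² (f(x) = (x² + x/x) + 282 = (x² + 1) + 282 = (1 + x²) + 282 = 283 + x²)
(f(-292) + j(65, -41))*(-12518 + h) = ((283 + (-292)²) + 65)*(-12518 + 33489) = ((283 + 85264) + 65)*20971 = (85547 + 65)*20971 = 85612*20971 = 1795369252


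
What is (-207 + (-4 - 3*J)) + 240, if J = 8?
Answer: 5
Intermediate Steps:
(-207 + (-4 - 3*J)) + 240 = (-207 + (-4 - 3*8)) + 240 = (-207 + (-4 - 24)) + 240 = (-207 - 28) + 240 = -235 + 240 = 5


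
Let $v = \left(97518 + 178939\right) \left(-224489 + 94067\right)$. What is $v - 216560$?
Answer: $-36056291414$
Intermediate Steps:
$v = -36056074854$ ($v = 276457 \left(-130422\right) = -36056074854$)
$v - 216560 = -36056074854 - 216560 = -36056291414$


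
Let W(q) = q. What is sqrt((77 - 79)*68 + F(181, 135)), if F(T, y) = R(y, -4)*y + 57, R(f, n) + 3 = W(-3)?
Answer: I*sqrt(889) ≈ 29.816*I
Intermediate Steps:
R(f, n) = -6 (R(f, n) = -3 - 3 = -6)
F(T, y) = 57 - 6*y (F(T, y) = -6*y + 57 = 57 - 6*y)
sqrt((77 - 79)*68 + F(181, 135)) = sqrt((77 - 79)*68 + (57 - 6*135)) = sqrt(-2*68 + (57 - 810)) = sqrt(-136 - 753) = sqrt(-889) = I*sqrt(889)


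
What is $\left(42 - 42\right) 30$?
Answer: $0$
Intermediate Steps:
$\left(42 - 42\right) 30 = 0 \cdot 30 = 0$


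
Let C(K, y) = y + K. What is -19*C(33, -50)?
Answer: 323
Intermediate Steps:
C(K, y) = K + y
-19*C(33, -50) = -19*(33 - 50) = -19*(-17) = 323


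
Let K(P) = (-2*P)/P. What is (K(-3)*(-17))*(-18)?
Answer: -612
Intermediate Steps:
K(P) = -2
(K(-3)*(-17))*(-18) = -2*(-17)*(-18) = 34*(-18) = -612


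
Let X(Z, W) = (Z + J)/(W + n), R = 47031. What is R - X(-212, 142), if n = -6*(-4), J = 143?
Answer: 7807215/166 ≈ 47031.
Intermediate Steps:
n = 24
X(Z, W) = (143 + Z)/(24 + W) (X(Z, W) = (Z + 143)/(W + 24) = (143 + Z)/(24 + W))
R - X(-212, 142) = 47031 - (143 - 212)/(24 + 142) = 47031 - (-69)/166 = 47031 - 1*(-69/166) = 47031 + 69/166 = 7807215/166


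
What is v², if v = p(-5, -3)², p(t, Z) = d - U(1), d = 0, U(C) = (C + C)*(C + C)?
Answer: 256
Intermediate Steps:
U(C) = 4*C² (U(C) = (2*C)*(2*C) = 4*C²)
p(t, Z) = -4 (p(t, Z) = 0 - 4*1² = 0 - 4 = -4)
v = 16 (v = (-4)² = 16)
v² = 16² = 256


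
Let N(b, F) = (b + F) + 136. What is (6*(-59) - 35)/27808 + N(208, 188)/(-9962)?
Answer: -9334537/138511648 ≈ -0.067392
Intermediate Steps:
N(b, F) = 136 + F + b (N(b, F) = (F + b) + 136 = 136 + F + b)
(6*(-59) - 35)/27808 + N(208, 188)/(-9962) = (6*(-59) - 35)/27808 + (136 + 188 + 208)/(-9962) = (-354 - 35)*(1/27808) + 532*(-1/9962) = -389*1/27808 - 266/4981 = -389/27808 - 266/4981 = -9334537/138511648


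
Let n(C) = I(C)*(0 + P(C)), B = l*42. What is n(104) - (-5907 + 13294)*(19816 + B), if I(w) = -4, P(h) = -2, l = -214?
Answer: -79986428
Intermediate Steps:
B = -8988 (B = -214*42 = -8988)
n(C) = 8 (n(C) = -4*(0 - 2) = -4*(-2) = 8)
n(104) - (-5907 + 13294)*(19816 + B) = 8 - (-5907 + 13294)*(19816 - 8988) = 8 - 7387*10828 = 8 - 1*79986436 = 8 - 79986436 = -79986428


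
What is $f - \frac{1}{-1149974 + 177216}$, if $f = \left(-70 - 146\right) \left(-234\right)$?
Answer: $\frac{49167080353}{972758} \approx 50544.0$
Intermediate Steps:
$f = 50544$ ($f = \left(-216\right) \left(-234\right) = 50544$)
$f - \frac{1}{-1149974 + 177216} = 50544 - \frac{1}{-1149974 + 177216} = 50544 - \frac{1}{-972758} = 50544 - - \frac{1}{972758} = 50544 + \frac{1}{972758} = \frac{49167080353}{972758}$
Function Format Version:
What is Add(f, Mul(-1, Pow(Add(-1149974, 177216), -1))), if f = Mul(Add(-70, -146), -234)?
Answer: Rational(49167080353, 972758) ≈ 50544.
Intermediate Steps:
f = 50544 (f = Mul(-216, -234) = 50544)
Add(f, Mul(-1, Pow(Add(-1149974, 177216), -1))) = Add(50544, Mul(-1, Pow(Add(-1149974, 177216), -1))) = Add(50544, Mul(-1, Pow(-972758, -1))) = Add(50544, Mul(-1, Rational(-1, 972758))) = Add(50544, Rational(1, 972758)) = Rational(49167080353, 972758)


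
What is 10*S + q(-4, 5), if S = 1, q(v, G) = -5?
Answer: 5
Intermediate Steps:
10*S + q(-4, 5) = 10*1 - 5 = 10 - 5 = 5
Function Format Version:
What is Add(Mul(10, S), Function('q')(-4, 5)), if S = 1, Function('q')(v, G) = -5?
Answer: 5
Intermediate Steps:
Add(Mul(10, S), Function('q')(-4, 5)) = Add(Mul(10, 1), -5) = Add(10, -5) = 5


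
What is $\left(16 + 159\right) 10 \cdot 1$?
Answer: $1750$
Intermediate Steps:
$\left(16 + 159\right) 10 \cdot 1 = 175 \cdot 10 = 1750$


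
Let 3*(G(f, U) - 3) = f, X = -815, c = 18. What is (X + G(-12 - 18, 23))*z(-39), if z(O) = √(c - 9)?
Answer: -2466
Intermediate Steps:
z(O) = 3 (z(O) = √(18 - 9) = √9 = 3)
G(f, U) = 3 + f/3
(X + G(-12 - 18, 23))*z(-39) = (-815 + (3 + (-12 - 18)/3))*3 = (-815 + (3 + (⅓)*(-30)))*3 = (-815 + (3 - 10))*3 = (-815 - 7)*3 = -822*3 = -2466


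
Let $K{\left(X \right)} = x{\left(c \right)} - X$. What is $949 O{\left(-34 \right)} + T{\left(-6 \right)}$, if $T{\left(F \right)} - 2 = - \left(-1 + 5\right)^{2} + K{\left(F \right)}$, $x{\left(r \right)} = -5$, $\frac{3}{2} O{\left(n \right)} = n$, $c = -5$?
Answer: $- \frac{64571}{3} \approx -21524.0$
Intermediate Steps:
$O{\left(n \right)} = \frac{2 n}{3}$
$K{\left(X \right)} = -5 - X$
$T{\left(F \right)} = -19 - F$ ($T{\left(F \right)} = 2 - \left(5 + F + \left(-1 + 5\right)^{2}\right) = 2 - \left(21 + F\right) = -19 - F$)
$949 O{\left(-34 \right)} + T{\left(-6 \right)} = 949 \cdot \frac{2}{3} \left(-34\right) - 13 = 949 \left(- \frac{68}{3}\right) + \left(-19 + 6\right) = - \frac{64532}{3} - 13 = - \frac{64571}{3}$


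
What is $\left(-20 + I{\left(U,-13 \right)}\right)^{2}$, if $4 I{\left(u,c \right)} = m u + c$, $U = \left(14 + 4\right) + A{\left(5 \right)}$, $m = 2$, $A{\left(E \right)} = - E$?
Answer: $\frac{4489}{16} \approx 280.56$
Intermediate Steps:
$U = 13$ ($U = \left(14 + 4\right) - 5 = 18 - 5 = 13$)
$I{\left(u,c \right)} = \frac{u}{2} + \frac{c}{4}$ ($I{\left(u,c \right)} = \frac{2 u + c}{4} = \frac{c + 2 u}{4} = \frac{u}{2} + \frac{c}{4}$)
$\left(-20 + I{\left(U,-13 \right)}\right)^{2} = \left(-20 + \left(\frac{1}{2} \cdot 13 + \frac{1}{4} \left(-13\right)\right)\right)^{2} = \left(-20 + \left(\frac{13}{2} - \frac{13}{4}\right)\right)^{2} = \left(-20 + \frac{13}{4}\right)^{2} = \left(- \frac{67}{4}\right)^{2} = \frac{4489}{16}$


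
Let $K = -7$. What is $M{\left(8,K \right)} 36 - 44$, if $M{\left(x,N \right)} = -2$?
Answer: $-116$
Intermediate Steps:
$M{\left(8,K \right)} 36 - 44 = \left(-2\right) 36 - 44 = -72 - 44 = -116$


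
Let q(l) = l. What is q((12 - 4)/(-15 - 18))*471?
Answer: -1256/11 ≈ -114.18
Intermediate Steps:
q((12 - 4)/(-15 - 18))*471 = ((12 - 4)/(-15 - 18))*471 = (8/(-33))*471 = (8*(-1/33))*471 = -8/33*471 = -1256/11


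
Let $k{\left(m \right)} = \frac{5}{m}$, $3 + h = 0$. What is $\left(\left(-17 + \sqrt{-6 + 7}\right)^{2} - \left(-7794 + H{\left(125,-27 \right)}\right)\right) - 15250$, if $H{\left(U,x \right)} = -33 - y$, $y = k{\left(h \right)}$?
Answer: $- \frac{21506}{3} \approx -7168.7$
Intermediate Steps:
$h = -3$ ($h = -3 + 0 = -3$)
$y = - \frac{5}{3}$ ($y = \frac{5}{-3} = 5 \left(- \frac{1}{3}\right) = - \frac{5}{3} \approx -1.6667$)
$H{\left(U,x \right)} = - \frac{94}{3}$ ($H{\left(U,x \right)} = -33 - - \frac{5}{3} = -33 + \frac{5}{3} = - \frac{94}{3}$)
$\left(\left(-17 + \sqrt{-6 + 7}\right)^{2} - \left(-7794 + H{\left(125,-27 \right)}\right)\right) - 15250 = \left(\left(-17 + \sqrt{-6 + 7}\right)^{2} + \left(7794 - - \frac{94}{3}\right)\right) - 15250 = \left(\left(-17 + \sqrt{1}\right)^{2} + \left(7794 + \frac{94}{3}\right)\right) - 15250 = \left(\left(-17 + 1\right)^{2} + \frac{23476}{3}\right) - 15250 = \left(\left(-16\right)^{2} + \frac{23476}{3}\right) - 15250 = \left(256 + \frac{23476}{3}\right) - 15250 = \frac{24244}{3} - 15250 = - \frac{21506}{3}$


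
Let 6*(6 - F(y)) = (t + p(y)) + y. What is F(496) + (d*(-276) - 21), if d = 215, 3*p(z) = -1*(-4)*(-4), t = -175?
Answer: -1069337/18 ≈ -59408.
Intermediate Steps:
p(z) = -16/3 (p(z) = (-1*(-4)*(-4))/3 = (4*(-4))/3 = (1/3)*(-16) = -16/3)
F(y) = 649/18 - y/6 (F(y) = 6 - ((-175 - 16/3) + y)/6 = 6 - (-541/3 + y)/6 = 6 + (541/18 - y/6) = 649/18 - y/6)
F(496) + (d*(-276) - 21) = (649/18 - 1/6*496) + (215*(-276) - 21) = (649/18 - 248/3) + (-59340 - 21) = -839/18 - 59361 = -1069337/18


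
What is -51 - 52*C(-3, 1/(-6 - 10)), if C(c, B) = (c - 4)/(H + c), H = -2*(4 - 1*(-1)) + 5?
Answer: -193/2 ≈ -96.500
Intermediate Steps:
H = -5 (H = -2*(4 + 1) + 5 = -2*5 + 5 = -10 + 5 = -5)
C(c, B) = (-4 + c)/(-5 + c) (C(c, B) = (c - 4)/(-5 + c) = (-4 + c)/(-5 + c))
-51 - 52*C(-3, 1/(-6 - 10)) = -51 - 52*(-4 - 3)/(-5 - 3) = -51 - 52*(-7)/(-8) = -51 - (-13)*(-7)/2 = -51 - 52*7/8 = -51 - 91/2 = -193/2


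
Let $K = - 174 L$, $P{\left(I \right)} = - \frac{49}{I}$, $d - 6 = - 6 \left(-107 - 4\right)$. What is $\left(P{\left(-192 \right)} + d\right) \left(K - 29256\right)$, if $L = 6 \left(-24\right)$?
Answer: $- \frac{22587775}{8} \approx -2.8235 \cdot 10^{6}$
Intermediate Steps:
$L = -144$
$d = 672$ ($d = 6 - 6 \left(-107 - 4\right) = 6 - -666 = 6 + 666 = 672$)
$K = 25056$ ($K = \left(-174\right) \left(-144\right) = 25056$)
$\left(P{\left(-192 \right)} + d\right) \left(K - 29256\right) = \left(- \frac{49}{-192} + 672\right) \left(25056 - 29256\right) = \left(\left(-49\right) \left(- \frac{1}{192}\right) + 672\right) \left(-4200\right) = \left(\frac{49}{192} + 672\right) \left(-4200\right) = \frac{129073}{192} \left(-4200\right) = - \frac{22587775}{8}$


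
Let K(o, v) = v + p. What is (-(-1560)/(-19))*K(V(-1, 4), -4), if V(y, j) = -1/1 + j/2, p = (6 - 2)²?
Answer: -18720/19 ≈ -985.26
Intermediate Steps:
p = 16 (p = 4² = 16)
V(y, j) = -1 + j/2 (V(y, j) = -1*1 + j*(½) = -1 + j/2)
K(o, v) = 16 + v (K(o, v) = v + 16 = 16 + v)
(-(-1560)/(-19))*K(V(-1, 4), -4) = (-(-1560)/(-19))*(16 - 4) = -(-1560)*(-1)/19*12 = -39*40/19*12 = -1560/19*12 = -18720/19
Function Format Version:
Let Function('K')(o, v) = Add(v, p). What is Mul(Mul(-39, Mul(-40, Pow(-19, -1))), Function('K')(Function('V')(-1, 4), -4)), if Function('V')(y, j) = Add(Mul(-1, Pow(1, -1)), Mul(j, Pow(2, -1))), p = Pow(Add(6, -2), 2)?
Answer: Rational(-18720, 19) ≈ -985.26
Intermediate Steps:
p = 16 (p = Pow(4, 2) = 16)
Function('V')(y, j) = Add(-1, Mul(Rational(1, 2), j)) (Function('V')(y, j) = Add(Mul(-1, 1), Mul(j, Rational(1, 2))) = Add(-1, Mul(Rational(1, 2), j)))
Function('K')(o, v) = Add(16, v) (Function('K')(o, v) = Add(v, 16) = Add(16, v))
Mul(Mul(-39, Mul(-40, Pow(-19, -1))), Function('K')(Function('V')(-1, 4), -4)) = Mul(Mul(-39, Mul(-40, Pow(-19, -1))), Add(16, -4)) = Mul(Mul(-39, Mul(-40, Rational(-1, 19))), 12) = Mul(Mul(-39, Rational(40, 19)), 12) = Mul(Rational(-1560, 19), 12) = Rational(-18720, 19)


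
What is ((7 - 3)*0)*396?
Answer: 0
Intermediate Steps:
((7 - 3)*0)*396 = (4*0)*396 = 0*396 = 0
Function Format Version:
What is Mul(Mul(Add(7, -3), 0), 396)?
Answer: 0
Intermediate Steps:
Mul(Mul(Add(7, -3), 0), 396) = Mul(Mul(4, 0), 396) = Mul(0, 396) = 0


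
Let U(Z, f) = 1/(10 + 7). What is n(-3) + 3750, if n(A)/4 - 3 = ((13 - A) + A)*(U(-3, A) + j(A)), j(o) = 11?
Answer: 73730/17 ≈ 4337.1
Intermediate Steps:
U(Z, f) = 1/17
n(A) = 9980/17 (n(A) = 12 + 4*(((13 - A) + A)*(1/17 + 11)) = 12 + 4*(13*(188/17)) = 12 + 4*(2444/17) = 12 + 9776/17 = 9980/17)
n(-3) + 3750 = 9980/17 + 3750 = 73730/17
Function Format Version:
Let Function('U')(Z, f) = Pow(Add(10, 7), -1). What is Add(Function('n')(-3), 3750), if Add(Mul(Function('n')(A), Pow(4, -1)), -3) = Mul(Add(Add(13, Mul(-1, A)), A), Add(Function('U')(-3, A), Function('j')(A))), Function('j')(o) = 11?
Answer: Rational(73730, 17) ≈ 4337.1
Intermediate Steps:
Function('U')(Z, f) = Rational(1, 17) (Function('U')(Z, f) = Pow(17, -1) = Rational(1, 17))
Function('n')(A) = Rational(9980, 17) (Function('n')(A) = Add(12, Mul(4, Mul(Add(Add(13, Mul(-1, A)), A), Add(Rational(1, 17), 11)))) = Add(12, Mul(4, Mul(13, Rational(188, 17)))) = Add(12, Mul(4, Rational(2444, 17))) = Add(12, Rational(9776, 17)) = Rational(9980, 17))
Add(Function('n')(-3), 3750) = Add(Rational(9980, 17), 3750) = Rational(73730, 17)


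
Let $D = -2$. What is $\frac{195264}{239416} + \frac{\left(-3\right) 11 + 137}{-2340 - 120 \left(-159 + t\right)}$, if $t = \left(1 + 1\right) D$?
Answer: $\frac{105854542}{128835735} \approx 0.82162$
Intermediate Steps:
$t = -4$ ($t = \left(1 + 1\right) \left(-2\right) = 2 \left(-2\right) = -4$)
$\frac{195264}{239416} + \frac{\left(-3\right) 11 + 137}{-2340 - 120 \left(-159 + t\right)} = \frac{195264}{239416} + \frac{\left(-3\right) 11 + 137}{-2340 - 120 \left(-159 - 4\right)} = 195264 \cdot \frac{1}{239416} + \frac{-33 + 137}{-2340 - -19560} = \frac{24408}{29927} + \frac{104}{-2340 + 19560} = \frac{24408}{29927} + \frac{104}{17220} = \frac{24408}{29927} + 104 \cdot \frac{1}{17220} = \frac{24408}{29927} + \frac{26}{4305} = \frac{105854542}{128835735}$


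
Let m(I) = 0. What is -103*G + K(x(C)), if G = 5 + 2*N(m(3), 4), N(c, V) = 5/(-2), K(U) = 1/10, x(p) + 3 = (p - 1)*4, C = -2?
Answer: ⅒ ≈ 0.10000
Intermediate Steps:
x(p) = -7 + 4*p (x(p) = -3 + (p - 1)*4 = -3 + (-1 + p)*4 = -3 + (-4 + 4*p) = -7 + 4*p)
K(U) = ⅒
N(c, V) = -5/2 (N(c, V) = 5*(-½) = -5/2)
G = 0 (G = 5 + 2*(-5/2) = 5 - 5 = 0)
-103*G + K(x(C)) = -103*0 + ⅒ = 0 + ⅒ = ⅒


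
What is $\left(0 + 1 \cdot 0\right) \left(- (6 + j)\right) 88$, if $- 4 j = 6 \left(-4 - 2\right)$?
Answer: $0$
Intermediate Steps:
$j = 9$ ($j = - \frac{6 \left(-4 - 2\right)}{4} = - \frac{6 \left(-6\right)}{4} = \left(- \frac{1}{4}\right) \left(-36\right) = 9$)
$\left(0 + 1 \cdot 0\right) \left(- (6 + j)\right) 88 = \left(0 + 1 \cdot 0\right) \left(- (6 + 9)\right) 88 = \left(0 + 0\right) \left(\left(-1\right) 15\right) 88 = 0 \left(-15\right) 88 = 0 \cdot 88 = 0$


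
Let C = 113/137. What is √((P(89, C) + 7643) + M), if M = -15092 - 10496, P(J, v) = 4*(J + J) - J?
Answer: I*√17322 ≈ 131.61*I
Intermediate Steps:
C = 113/137 (C = 113*(1/137) = 113/137 ≈ 0.82482)
P(J, v) = 7*J (P(J, v) = 4*(2*J) - J = 8*J - J = 7*J)
M = -25588
√((P(89, C) + 7643) + M) = √((7*89 + 7643) - 25588) = √((623 + 7643) - 25588) = √(8266 - 25588) = √(-17322) = I*√17322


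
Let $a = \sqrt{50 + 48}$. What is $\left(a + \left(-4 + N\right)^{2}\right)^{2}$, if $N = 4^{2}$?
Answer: $20834 + 2016 \sqrt{2} \approx 23685.0$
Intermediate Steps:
$N = 16$
$a = 7 \sqrt{2}$ ($a = \sqrt{98} = 7 \sqrt{2} \approx 9.8995$)
$\left(a + \left(-4 + N\right)^{2}\right)^{2} = \left(7 \sqrt{2} + \left(-4 + 16\right)^{2}\right)^{2} = \left(7 \sqrt{2} + 12^{2}\right)^{2} = \left(7 \sqrt{2} + 144\right)^{2} = \left(144 + 7 \sqrt{2}\right)^{2}$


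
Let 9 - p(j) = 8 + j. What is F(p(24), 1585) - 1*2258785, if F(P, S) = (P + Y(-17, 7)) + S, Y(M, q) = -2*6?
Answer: -2257235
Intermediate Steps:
p(j) = 1 - j (p(j) = 9 - (8 + j) = 9 + (-8 - j) = 1 - j)
Y(M, q) = -12
F(P, S) = -12 + P + S (F(P, S) = (P - 12) + S = (-12 + P) + S = -12 + P + S)
F(p(24), 1585) - 1*2258785 = (-12 + (1 - 1*24) + 1585) - 1*2258785 = (-12 + (1 - 24) + 1585) - 2258785 = (-12 - 23 + 1585) - 2258785 = 1550 - 2258785 = -2257235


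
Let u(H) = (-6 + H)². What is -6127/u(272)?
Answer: -6127/70756 ≈ -0.086593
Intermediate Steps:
-6127/u(272) = -6127/(-6 + 272)² = -6127/(266²) = -6127/70756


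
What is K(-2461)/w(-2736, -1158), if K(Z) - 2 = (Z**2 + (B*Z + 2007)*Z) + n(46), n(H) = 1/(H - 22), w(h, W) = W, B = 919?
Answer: -133609442281/27792 ≈ -4.8075e+6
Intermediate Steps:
n(H) = 1/(-22 + H)
K(Z) = 49/24 + Z**2 + Z*(2007 + 919*Z) (K(Z) = 2 + ((Z**2 + (919*Z + 2007)*Z) + 1/(-22 + 46)) = 2 + ((Z**2 + (2007 + 919*Z)*Z) + 1/24) = 2 + ((Z**2 + Z*(2007 + 919*Z)) + 1/24) = 2 + (1/24 + Z**2 + Z*(2007 + 919*Z)) = 49/24 + Z**2 + Z*(2007 + 919*Z))
K(-2461)/w(-2736, -1158) = (49/24 + 920*(-2461)**2 + 2007*(-2461))/(-1158) = (49/24 + 920*6056521 - 4939227)*(-1/1158) = (49/24 + 5571999320 - 4939227)*(-1/1158) = (133609442281/24)*(-1/1158) = -133609442281/27792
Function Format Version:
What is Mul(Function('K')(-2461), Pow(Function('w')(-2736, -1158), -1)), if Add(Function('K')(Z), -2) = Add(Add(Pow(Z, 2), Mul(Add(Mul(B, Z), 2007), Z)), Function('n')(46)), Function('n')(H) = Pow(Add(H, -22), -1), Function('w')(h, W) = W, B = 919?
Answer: Rational(-133609442281, 27792) ≈ -4.8075e+6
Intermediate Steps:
Function('n')(H) = Pow(Add(-22, H), -1)
Function('K')(Z) = Add(Rational(49, 24), Pow(Z, 2), Mul(Z, Add(2007, Mul(919, Z)))) (Function('K')(Z) = Add(2, Add(Add(Pow(Z, 2), Mul(Add(Mul(919, Z), 2007), Z)), Pow(Add(-22, 46), -1))) = Add(2, Add(Add(Pow(Z, 2), Mul(Add(2007, Mul(919, Z)), Z)), Pow(24, -1))) = Add(2, Add(Add(Pow(Z, 2), Mul(Z, Add(2007, Mul(919, Z)))), Rational(1, 24))) = Add(2, Add(Rational(1, 24), Pow(Z, 2), Mul(Z, Add(2007, Mul(919, Z))))) = Add(Rational(49, 24), Pow(Z, 2), Mul(Z, Add(2007, Mul(919, Z)))))
Mul(Function('K')(-2461), Pow(Function('w')(-2736, -1158), -1)) = Mul(Add(Rational(49, 24), Mul(920, Pow(-2461, 2)), Mul(2007, -2461)), Pow(-1158, -1)) = Mul(Add(Rational(49, 24), Mul(920, 6056521), -4939227), Rational(-1, 1158)) = Mul(Add(Rational(49, 24), 5571999320, -4939227), Rational(-1, 1158)) = Mul(Rational(133609442281, 24), Rational(-1, 1158)) = Rational(-133609442281, 27792)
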